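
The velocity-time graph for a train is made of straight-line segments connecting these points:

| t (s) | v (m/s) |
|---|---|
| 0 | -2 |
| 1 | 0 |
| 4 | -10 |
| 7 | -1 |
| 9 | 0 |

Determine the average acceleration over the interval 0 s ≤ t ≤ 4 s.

-2 m/s²

Average acceleration = Δv/Δt = (-10 − -2)/(4 − 0) = -2 m/s².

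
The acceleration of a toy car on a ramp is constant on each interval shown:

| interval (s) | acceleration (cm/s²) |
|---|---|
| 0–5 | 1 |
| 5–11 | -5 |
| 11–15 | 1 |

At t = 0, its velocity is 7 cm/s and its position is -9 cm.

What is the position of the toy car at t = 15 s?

-43.5 cm

On each constant-a segment, Δv = aΔt and Δx = v₀Δt + ½aΔt²; chain segment to segment.
0–5 s: v starts 7 cm/s; Δx = 7·5 + ½·1·5² = 47.5 cm; v ends 12 cm/s.
5–11 s: v starts 12 cm/s; Δx = 12·6 + ½·-5·6² = -18 cm; v ends -18 cm/s.
11–15 s: v starts -18 cm/s; Δx = -18·4 + ½·1·4² = -64 cm; v ends -14 cm/s.
x(15) = -9 + Σ Δx = -43.5 cm.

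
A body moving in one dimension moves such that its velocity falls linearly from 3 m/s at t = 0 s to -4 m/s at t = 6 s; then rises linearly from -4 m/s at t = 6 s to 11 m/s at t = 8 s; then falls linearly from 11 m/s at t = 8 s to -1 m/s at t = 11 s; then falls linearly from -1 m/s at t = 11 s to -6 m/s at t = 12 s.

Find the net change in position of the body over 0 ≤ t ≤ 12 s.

15.5 m

Net displacement equals the area under the velocity-time graph (areas below the axis count negative).
0–6 s: ½(3 + -4)(6) = -3 m
6–8 s: ½(-4 + 11)(2) = 7 m
8–11 s: ½(11 + -1)(3) = 15 m
11–12 s: ½(-1 + -6)(1) = -3.5 m
Net displacement = 15.5 m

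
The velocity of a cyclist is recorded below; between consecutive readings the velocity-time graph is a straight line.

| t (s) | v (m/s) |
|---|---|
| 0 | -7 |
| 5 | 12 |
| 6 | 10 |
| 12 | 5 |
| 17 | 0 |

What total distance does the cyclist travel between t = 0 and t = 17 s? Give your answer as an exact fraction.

1784/19 m

Distance (not displacement) is the total path length: add the absolute areas under v-t.
0–5 s: v = 0 at t = 35/19 s; triangle areas 245/38 + 360/19 = 965/38 m
5–6 s: |½(12 + 10)(1)| = 11 m
6–12 s: |½(10 + 5)(6)| = 45 m
12–17 s: |½(5 + 0)(5)| = 12.5 m
Total distance = 1784/19 m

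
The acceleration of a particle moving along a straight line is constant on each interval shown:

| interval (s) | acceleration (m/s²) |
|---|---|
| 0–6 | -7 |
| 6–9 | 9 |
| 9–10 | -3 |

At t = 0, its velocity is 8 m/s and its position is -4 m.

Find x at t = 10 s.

On each constant-a segment, Δv = aΔt and Δx = v₀Δt + ½aΔt²; chain segment to segment.
0–6 s: v starts 8 m/s; Δx = 8·6 + ½·-7·6² = -78 m; v ends -34 m/s.
6–9 s: v starts -34 m/s; Δx = -34·3 + ½·9·3² = -61.5 m; v ends -7 m/s.
9–10 s: v starts -7 m/s; Δx = -7·1 + ½·-3·1² = -8.5 m; v ends -10 m/s.
x(10) = -4 + Σ Δx = -152 m.

-152 m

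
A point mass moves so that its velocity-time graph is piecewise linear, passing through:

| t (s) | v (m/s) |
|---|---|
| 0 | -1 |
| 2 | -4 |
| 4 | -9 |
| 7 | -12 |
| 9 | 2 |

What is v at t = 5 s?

-10 m/s

On 4–7 s the graph is linear from -9 to -12 m/s: v(5) = -9 + (-12 − -9)·(5 − 4)/(7 − 4) = -10 m/s.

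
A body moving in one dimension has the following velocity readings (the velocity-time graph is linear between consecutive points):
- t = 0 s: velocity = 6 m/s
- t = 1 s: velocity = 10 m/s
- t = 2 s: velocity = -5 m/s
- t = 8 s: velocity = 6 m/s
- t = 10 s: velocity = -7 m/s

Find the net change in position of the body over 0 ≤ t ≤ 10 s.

12.5 m

Net displacement equals the area under the velocity-time graph (areas below the axis count negative).
0–1 s: ½(6 + 10)(1) = 8 m
1–2 s: ½(10 + -5)(1) = 2.5 m
2–8 s: ½(-5 + 6)(6) = 3 m
8–10 s: ½(6 + -7)(2) = -1 m
Net displacement = 12.5 m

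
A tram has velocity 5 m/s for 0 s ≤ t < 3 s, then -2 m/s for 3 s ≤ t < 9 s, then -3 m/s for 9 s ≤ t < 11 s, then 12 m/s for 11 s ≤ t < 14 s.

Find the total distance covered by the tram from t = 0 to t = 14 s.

69 m

Total distance travelled is ∫|v| dt — sum the magnitudes of each area piece.
0–3 s: |5| × 3 = 15 m
3–9 s: |-2| × 6 = 12 m
9–11 s: |-3| × 2 = 6 m
11–14 s: |12| × 3 = 36 m
Total distance = 69 m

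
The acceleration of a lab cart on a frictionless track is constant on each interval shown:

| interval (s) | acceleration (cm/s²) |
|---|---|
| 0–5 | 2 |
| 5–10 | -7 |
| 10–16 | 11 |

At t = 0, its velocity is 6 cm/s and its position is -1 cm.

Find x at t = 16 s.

On each constant-a segment, Δv = aΔt and Δx = v₀Δt + ½aΔt²; chain segment to segment.
0–5 s: v starts 6 cm/s; Δx = 6·5 + ½·2·5² = 55 cm; v ends 16 cm/s.
5–10 s: v starts 16 cm/s; Δx = 16·5 + ½·-7·5² = -7.5 cm; v ends -19 cm/s.
10–16 s: v starts -19 cm/s; Δx = -19·6 + ½·11·6² = 84 cm; v ends 47 cm/s.
x(16) = -1 + Σ Δx = 130.5 cm.

130.5 cm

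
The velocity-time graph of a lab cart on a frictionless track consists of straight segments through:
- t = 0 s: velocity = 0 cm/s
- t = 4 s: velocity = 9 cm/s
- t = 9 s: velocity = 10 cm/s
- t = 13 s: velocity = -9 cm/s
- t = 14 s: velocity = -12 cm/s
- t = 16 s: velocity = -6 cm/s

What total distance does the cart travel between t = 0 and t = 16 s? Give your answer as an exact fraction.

2148/19 cm

Distance (not displacement) is the total path length: add the absolute areas under v-t.
0–4 s: |½(0 + 9)(4)| = 18 cm
4–9 s: |½(9 + 10)(5)| = 47.5 cm
9–13 s: v = 0 at t = 211/19 s; triangle areas 200/19 + 162/19 = 362/19 cm
13–14 s: |½(-9 + -12)(1)| = 10.5 cm
14–16 s: |½(-12 + -6)(2)| = 18 cm
Total distance = 2148/19 cm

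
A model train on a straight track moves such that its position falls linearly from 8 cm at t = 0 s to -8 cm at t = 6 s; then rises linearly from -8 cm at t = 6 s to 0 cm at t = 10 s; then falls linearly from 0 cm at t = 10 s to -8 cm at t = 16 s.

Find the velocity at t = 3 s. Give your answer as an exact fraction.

-8/3 cm/s

Velocity is the slope of the x-t graph on 0–6 s: (-8 − 8)/(6 − 0) = -8/3 cm/s.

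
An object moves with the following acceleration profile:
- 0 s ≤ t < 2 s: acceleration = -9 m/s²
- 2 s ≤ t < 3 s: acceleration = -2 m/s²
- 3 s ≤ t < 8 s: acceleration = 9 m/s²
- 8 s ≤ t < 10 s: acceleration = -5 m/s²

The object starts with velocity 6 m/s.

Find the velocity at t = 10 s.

21 m/s

Δv equals the area under the a-t graph; then v = v₀ + Δv.
0–2 s: -9 × 2 = -18 m/s
2–3 s: -2 × 1 = -2 m/s
3–8 s: 9 × 5 = 45 m/s
8–10 s: -5 × 2 = -10 m/s
Δv = 15 m/s, so v(10) = 6 + (15) = 21 m/s.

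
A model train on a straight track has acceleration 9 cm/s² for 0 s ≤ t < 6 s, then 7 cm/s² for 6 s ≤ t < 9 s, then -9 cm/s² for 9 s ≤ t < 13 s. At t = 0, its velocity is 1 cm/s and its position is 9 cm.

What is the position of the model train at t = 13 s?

On each constant-a segment, Δv = aΔt and Δx = v₀Δt + ½aΔt²; chain segment to segment.
0–6 s: v starts 1 cm/s; Δx = 1·6 + ½·9·6² = 168 cm; v ends 55 cm/s.
6–9 s: v starts 55 cm/s; Δx = 55·3 + ½·7·3² = 196.5 cm; v ends 76 cm/s.
9–13 s: v starts 76 cm/s; Δx = 76·4 + ½·-9·4² = 232 cm; v ends 40 cm/s.
x(13) = 9 + Σ Δx = 605.5 cm.

605.5 cm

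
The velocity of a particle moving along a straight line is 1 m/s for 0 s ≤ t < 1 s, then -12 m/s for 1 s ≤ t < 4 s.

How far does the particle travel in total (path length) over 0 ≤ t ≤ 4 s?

Total distance travelled is ∫|v| dt — sum the magnitudes of each area piece.
0–1 s: |1| × 1 = 1 m
1–4 s: |-12| × 3 = 36 m
Total distance = 37 m

37 m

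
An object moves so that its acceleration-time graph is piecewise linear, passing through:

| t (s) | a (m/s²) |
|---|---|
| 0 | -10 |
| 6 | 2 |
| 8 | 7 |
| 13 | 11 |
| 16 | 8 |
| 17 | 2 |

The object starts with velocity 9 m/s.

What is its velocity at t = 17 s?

Δv equals the area under the a-t graph; then v = v₀ + Δv.
0–6 s: ½(-10 + 2)(6) = -24 m/s
6–8 s: ½(2 + 7)(2) = 9 m/s
8–13 s: ½(7 + 11)(5) = 45 m/s
13–16 s: ½(11 + 8)(3) = 28.5 m/s
16–17 s: ½(8 + 2)(1) = 5 m/s
Δv = 63.5 m/s, so v(17) = 9 + (63.5) = 72.5 m/s.

72.5 m/s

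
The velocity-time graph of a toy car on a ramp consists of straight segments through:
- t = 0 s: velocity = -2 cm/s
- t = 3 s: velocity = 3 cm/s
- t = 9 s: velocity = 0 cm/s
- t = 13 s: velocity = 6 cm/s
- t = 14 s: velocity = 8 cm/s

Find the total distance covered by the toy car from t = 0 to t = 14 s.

Total distance travelled is ∫|v| dt — sum the magnitudes of each area piece.
0–3 s: v = 0 at t = 1.2 s; triangle areas 1.2 + 2.7 = 3.9 cm
3–9 s: |½(3 + 0)(6)| = 9 cm
9–13 s: |½(0 + 6)(4)| = 12 cm
13–14 s: |½(6 + 8)(1)| = 7 cm
Total distance = 31.9 cm

31.9 cm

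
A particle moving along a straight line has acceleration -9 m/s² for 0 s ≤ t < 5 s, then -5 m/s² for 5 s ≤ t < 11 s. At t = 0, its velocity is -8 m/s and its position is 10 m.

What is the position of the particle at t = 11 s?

On each constant-a segment, Δv = aΔt and Δx = v₀Δt + ½aΔt²; chain segment to segment.
0–5 s: v starts -8 m/s; Δx = -8·5 + ½·-9·5² = -152.5 m; v ends -53 m/s.
5–11 s: v starts -53 m/s; Δx = -53·6 + ½·-5·6² = -408 m; v ends -83 m/s.
x(11) = 10 + Σ Δx = -550.5 m.

-550.5 m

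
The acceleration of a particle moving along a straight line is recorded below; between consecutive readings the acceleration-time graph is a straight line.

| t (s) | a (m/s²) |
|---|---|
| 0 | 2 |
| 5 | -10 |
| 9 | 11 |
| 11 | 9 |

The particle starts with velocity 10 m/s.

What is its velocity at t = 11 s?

12 m/s

Δv equals the area under the a-t graph; then v = v₀ + Δv.
0–5 s: ½(2 + -10)(5) = -20 m/s
5–9 s: ½(-10 + 11)(4) = 2 m/s
9–11 s: ½(11 + 9)(2) = 20 m/s
Δv = 2 m/s, so v(11) = 10 + (2) = 12 m/s.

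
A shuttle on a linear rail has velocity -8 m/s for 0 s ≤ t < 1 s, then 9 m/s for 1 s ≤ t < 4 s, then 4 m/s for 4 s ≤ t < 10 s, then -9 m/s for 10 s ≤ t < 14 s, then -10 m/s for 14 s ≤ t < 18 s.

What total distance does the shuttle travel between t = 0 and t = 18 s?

135 m

Distance (not displacement) is the total path length: add the absolute areas under v-t.
0–1 s: |-8| × 1 = 8 m
1–4 s: |9| × 3 = 27 m
4–10 s: |4| × 6 = 24 m
10–14 s: |-9| × 4 = 36 m
14–18 s: |-10| × 4 = 40 m
Total distance = 135 m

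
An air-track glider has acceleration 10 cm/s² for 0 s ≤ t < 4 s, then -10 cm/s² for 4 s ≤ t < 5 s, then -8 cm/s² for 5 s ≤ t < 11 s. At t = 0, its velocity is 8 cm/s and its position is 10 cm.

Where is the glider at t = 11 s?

249 cm

On each constant-a segment, Δv = aΔt and Δx = v₀Δt + ½aΔt²; chain segment to segment.
0–4 s: v starts 8 cm/s; Δx = 8·4 + ½·10·4² = 112 cm; v ends 48 cm/s.
4–5 s: v starts 48 cm/s; Δx = 48·1 + ½·-10·1² = 43 cm; v ends 38 cm/s.
5–11 s: v starts 38 cm/s; Δx = 38·6 + ½·-8·6² = 84 cm; v ends -10 cm/s.
x(11) = 10 + Σ Δx = 249 cm.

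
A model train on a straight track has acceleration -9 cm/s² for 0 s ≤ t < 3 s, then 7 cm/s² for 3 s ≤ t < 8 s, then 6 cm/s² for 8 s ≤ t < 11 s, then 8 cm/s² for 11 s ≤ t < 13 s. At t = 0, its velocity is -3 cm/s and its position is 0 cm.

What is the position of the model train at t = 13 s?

-8 cm

On each constant-a segment, Δv = aΔt and Δx = v₀Δt + ½aΔt²; chain segment to segment.
0–3 s: v starts -3 cm/s; Δx = -3·3 + ½·-9·3² = -49.5 cm; v ends -30 cm/s.
3–8 s: v starts -30 cm/s; Δx = -30·5 + ½·7·5² = -62.5 cm; v ends 5 cm/s.
8–11 s: v starts 5 cm/s; Δx = 5·3 + ½·6·3² = 42 cm; v ends 23 cm/s.
11–13 s: v starts 23 cm/s; Δx = 23·2 + ½·8·2² = 62 cm; v ends 39 cm/s.
x(13) = 0 + Σ Δx = -8 cm.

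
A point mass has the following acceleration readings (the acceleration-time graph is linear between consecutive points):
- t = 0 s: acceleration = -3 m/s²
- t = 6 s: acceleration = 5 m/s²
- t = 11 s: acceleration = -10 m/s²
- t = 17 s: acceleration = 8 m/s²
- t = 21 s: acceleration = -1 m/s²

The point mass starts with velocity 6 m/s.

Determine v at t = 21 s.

Δv equals the area under the a-t graph; then v = v₀ + Δv.
0–6 s: ½(-3 + 5)(6) = 6 m/s
6–11 s: ½(5 + -10)(5) = -12.5 m/s
11–17 s: ½(-10 + 8)(6) = -6 m/s
17–21 s: ½(8 + -1)(4) = 14 m/s
Δv = 1.5 m/s, so v(21) = 6 + (1.5) = 7.5 m/s.

7.5 m/s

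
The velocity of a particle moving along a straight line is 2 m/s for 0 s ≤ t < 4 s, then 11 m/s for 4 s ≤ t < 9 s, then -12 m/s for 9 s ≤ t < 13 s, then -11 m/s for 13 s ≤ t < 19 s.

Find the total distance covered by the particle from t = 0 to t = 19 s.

Distance (not displacement) is the total path length: add the absolute areas under v-t.
0–4 s: |2| × 4 = 8 m
4–9 s: |11| × 5 = 55 m
9–13 s: |-12| × 4 = 48 m
13–19 s: |-11| × 6 = 66 m
Total distance = 177 m

177 m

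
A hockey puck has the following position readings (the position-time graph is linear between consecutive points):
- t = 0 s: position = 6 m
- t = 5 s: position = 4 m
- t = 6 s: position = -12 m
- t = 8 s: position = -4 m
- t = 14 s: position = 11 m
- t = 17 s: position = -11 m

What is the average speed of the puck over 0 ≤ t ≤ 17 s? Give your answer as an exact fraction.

Average speed = (total path length)/(elapsed time); on a piecewise-linear x-t graph the path length is Σ|Δx|.
0–5 s: |Δx| = |4 − 6| = 2 m
5–6 s: |Δx| = |-12 − 4| = 16 m
6–8 s: |Δx| = |-4 − -12| = 8 m
8–14 s: |Δx| = |11 − -4| = 15 m
14–17 s: |Δx| = |-11 − 11| = 22 m
Total path = 63 m; average speed = 63/17 = 63/17 m/s.

63/17 m/s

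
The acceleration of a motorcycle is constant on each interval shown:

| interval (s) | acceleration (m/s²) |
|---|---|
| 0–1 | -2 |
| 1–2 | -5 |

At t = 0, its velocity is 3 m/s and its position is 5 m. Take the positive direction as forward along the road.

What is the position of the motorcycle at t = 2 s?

On each constant-a segment, Δv = aΔt and Δx = v₀Δt + ½aΔt²; chain segment to segment.
0–1 s: v starts 3 m/s; Δx = 3·1 + ½·-2·1² = 2 m; v ends 1 m/s.
1–2 s: v starts 1 m/s; Δx = 1·1 + ½·-5·1² = -1.5 m; v ends -4 m/s.
x(2) = 5 + Σ Δx = 5.5 m.

5.5 m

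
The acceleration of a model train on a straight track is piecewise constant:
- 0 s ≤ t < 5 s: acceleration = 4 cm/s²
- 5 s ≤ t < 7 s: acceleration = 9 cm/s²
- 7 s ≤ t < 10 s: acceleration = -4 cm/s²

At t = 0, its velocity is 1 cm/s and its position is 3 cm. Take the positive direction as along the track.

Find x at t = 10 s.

217 cm

On each constant-a segment, Δv = aΔt and Δx = v₀Δt + ½aΔt²; chain segment to segment.
0–5 s: v starts 1 cm/s; Δx = 1·5 + ½·4·5² = 55 cm; v ends 21 cm/s.
5–7 s: v starts 21 cm/s; Δx = 21·2 + ½·9·2² = 60 cm; v ends 39 cm/s.
7–10 s: v starts 39 cm/s; Δx = 39·3 + ½·-4·3² = 99 cm; v ends 27 cm/s.
x(10) = 3 + Σ Δx = 217 cm.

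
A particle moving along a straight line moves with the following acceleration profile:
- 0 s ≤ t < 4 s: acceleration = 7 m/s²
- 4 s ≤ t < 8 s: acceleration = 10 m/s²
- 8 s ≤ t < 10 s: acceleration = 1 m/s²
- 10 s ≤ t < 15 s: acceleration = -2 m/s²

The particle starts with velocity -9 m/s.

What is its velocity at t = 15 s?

51 m/s

Δv equals the area under the a-t graph; then v = v₀ + Δv.
0–4 s: 7 × 4 = 28 m/s
4–8 s: 10 × 4 = 40 m/s
8–10 s: 1 × 2 = 2 m/s
10–15 s: -2 × 5 = -10 m/s
Δv = 60 m/s, so v(15) = -9 + (60) = 51 m/s.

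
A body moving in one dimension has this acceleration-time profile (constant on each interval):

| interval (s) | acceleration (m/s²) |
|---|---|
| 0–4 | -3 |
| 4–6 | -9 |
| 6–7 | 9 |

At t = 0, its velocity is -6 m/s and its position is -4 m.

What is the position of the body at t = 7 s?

On each constant-a segment, Δv = aΔt and Δx = v₀Δt + ½aΔt²; chain segment to segment.
0–4 s: v starts -6 m/s; Δx = -6·4 + ½·-3·4² = -48 m; v ends -18 m/s.
4–6 s: v starts -18 m/s; Δx = -18·2 + ½·-9·2² = -54 m; v ends -36 m/s.
6–7 s: v starts -36 m/s; Δx = -36·1 + ½·9·1² = -31.5 m; v ends -27 m/s.
x(7) = -4 + Σ Δx = -137.5 m.

-137.5 m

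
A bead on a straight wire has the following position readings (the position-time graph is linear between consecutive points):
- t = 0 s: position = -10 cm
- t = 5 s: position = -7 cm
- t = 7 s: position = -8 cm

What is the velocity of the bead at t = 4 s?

Velocity is the slope of the x-t graph on 0–5 s: (-7 − -10)/(5 − 0) = 0.6 cm/s.

0.6 cm/s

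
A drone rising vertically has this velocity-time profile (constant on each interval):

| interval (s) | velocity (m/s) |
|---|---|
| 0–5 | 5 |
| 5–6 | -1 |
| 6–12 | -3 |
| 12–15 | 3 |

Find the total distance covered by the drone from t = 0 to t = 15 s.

53 m

Total distance travelled is ∫|v| dt — sum the magnitudes of each area piece.
0–5 s: |5| × 5 = 25 m
5–6 s: |-1| × 1 = 1 m
6–12 s: |-3| × 6 = 18 m
12–15 s: |3| × 3 = 9 m
Total distance = 53 m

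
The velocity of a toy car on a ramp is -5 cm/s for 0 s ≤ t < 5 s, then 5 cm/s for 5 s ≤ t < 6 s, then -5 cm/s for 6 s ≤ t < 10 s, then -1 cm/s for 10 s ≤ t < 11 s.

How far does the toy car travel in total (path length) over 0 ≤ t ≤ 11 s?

51 cm

Total distance travelled is ∫|v| dt — sum the magnitudes of each area piece.
0–5 s: |-5| × 5 = 25 cm
5–6 s: |5| × 1 = 5 cm
6–10 s: |-5| × 4 = 20 cm
10–11 s: |-1| × 1 = 1 cm
Total distance = 51 cm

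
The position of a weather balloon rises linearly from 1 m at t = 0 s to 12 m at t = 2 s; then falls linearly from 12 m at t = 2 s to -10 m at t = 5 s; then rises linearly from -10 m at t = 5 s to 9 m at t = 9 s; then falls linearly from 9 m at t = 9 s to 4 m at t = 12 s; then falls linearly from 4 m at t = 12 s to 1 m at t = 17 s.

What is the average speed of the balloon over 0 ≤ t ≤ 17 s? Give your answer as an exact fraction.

Average speed = (total path length)/(elapsed time); on a piecewise-linear x-t graph the path length is Σ|Δx|.
0–2 s: |Δx| = |12 − 1| = 11 m
2–5 s: |Δx| = |-10 − 12| = 22 m
5–9 s: |Δx| = |9 − -10| = 19 m
9–12 s: |Δx| = |4 − 9| = 5 m
12–17 s: |Δx| = |1 − 4| = 3 m
Total path = 60 m; average speed = 60/17 = 60/17 m/s.

60/17 m/s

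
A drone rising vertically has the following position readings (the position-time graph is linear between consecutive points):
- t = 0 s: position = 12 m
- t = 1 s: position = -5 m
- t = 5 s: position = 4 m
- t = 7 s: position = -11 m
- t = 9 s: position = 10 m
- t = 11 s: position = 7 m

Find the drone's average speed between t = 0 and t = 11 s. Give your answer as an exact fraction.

65/11 m/s

Average speed = (total path length)/(elapsed time); on a piecewise-linear x-t graph the path length is Σ|Δx|.
0–1 s: |Δx| = |-5 − 12| = 17 m
1–5 s: |Δx| = |4 − -5| = 9 m
5–7 s: |Δx| = |-11 − 4| = 15 m
7–9 s: |Δx| = |10 − -11| = 21 m
9–11 s: |Δx| = |7 − 10| = 3 m
Total path = 65 m; average speed = 65/11 = 65/11 m/s.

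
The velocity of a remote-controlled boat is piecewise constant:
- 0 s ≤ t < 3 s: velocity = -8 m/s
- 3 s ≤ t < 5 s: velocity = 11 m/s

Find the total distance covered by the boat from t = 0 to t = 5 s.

Total distance travelled is ∫|v| dt — sum the magnitudes of each area piece.
0–3 s: |-8| × 3 = 24 m
3–5 s: |11| × 2 = 22 m
Total distance = 46 m

46 m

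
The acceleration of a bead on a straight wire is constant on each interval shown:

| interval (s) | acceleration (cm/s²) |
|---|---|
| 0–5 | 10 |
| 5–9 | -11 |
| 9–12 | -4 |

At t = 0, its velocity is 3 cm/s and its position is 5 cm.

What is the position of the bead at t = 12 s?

On each constant-a segment, Δv = aΔt and Δx = v₀Δt + ½aΔt²; chain segment to segment.
0–5 s: v starts 3 cm/s; Δx = 3·5 + ½·10·5² = 140 cm; v ends 53 cm/s.
5–9 s: v starts 53 cm/s; Δx = 53·4 + ½·-11·4² = 124 cm; v ends 9 cm/s.
9–12 s: v starts 9 cm/s; Δx = 9·3 + ½·-4·3² = 9 cm; v ends -3 cm/s.
x(12) = 5 + Σ Δx = 278 cm.

278 cm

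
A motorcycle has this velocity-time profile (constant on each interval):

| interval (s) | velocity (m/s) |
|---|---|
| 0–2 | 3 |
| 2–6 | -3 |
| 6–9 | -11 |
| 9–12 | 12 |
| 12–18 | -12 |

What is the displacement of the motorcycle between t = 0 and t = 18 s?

-75 m

Displacement is the signed area under the v-t curve.
0–2 s: 3 × 2 = 6 m
2–6 s: -3 × 4 = -12 m
6–9 s: -11 × 3 = -33 m
9–12 s: 12 × 3 = 36 m
12–18 s: -12 × 6 = -72 m
Net displacement = -75 m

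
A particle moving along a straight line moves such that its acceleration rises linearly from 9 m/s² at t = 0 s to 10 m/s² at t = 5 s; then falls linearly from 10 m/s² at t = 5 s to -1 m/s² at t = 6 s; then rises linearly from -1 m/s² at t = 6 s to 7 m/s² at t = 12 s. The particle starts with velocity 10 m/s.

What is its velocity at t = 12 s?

80 m/s

Δv equals the area under the a-t graph; then v = v₀ + Δv.
0–5 s: ½(9 + 10)(5) = 47.5 m/s
5–6 s: ½(10 + -1)(1) = 4.5 m/s
6–12 s: ½(-1 + 7)(6) = 18 m/s
Δv = 70 m/s, so v(12) = 10 + (70) = 80 m/s.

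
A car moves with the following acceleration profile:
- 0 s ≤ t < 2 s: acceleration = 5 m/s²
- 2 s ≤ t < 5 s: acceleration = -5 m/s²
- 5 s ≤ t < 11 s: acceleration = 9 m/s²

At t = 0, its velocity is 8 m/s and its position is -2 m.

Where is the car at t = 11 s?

On each constant-a segment, Δv = aΔt and Δx = v₀Δt + ½aΔt²; chain segment to segment.
0–2 s: v starts 8 m/s; Δx = 8·2 + ½·5·2² = 26 m; v ends 18 m/s.
2–5 s: v starts 18 m/s; Δx = 18·3 + ½·-5·3² = 31.5 m; v ends 3 m/s.
5–11 s: v starts 3 m/s; Δx = 3·6 + ½·9·6² = 180 m; v ends 57 m/s.
x(11) = -2 + Σ Δx = 235.5 m.

235.5 m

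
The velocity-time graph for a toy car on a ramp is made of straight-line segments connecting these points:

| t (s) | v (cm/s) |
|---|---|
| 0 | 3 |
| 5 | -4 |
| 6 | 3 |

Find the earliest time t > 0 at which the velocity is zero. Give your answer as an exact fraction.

t = 15/7 s

v changes sign on 0–5 s (from 3 to -4); the graph is linear there, so v = 0 at t = 0 + (-3)·(5 − 0)/(-4 − 3) = 15/7 s.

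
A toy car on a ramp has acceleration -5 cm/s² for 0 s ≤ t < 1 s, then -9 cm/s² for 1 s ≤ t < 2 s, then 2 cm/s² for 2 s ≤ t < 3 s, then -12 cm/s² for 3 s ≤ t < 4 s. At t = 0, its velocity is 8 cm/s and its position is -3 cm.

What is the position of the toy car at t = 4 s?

On each constant-a segment, Δv = aΔt and Δx = v₀Δt + ½aΔt²; chain segment to segment.
0–1 s: v starts 8 cm/s; Δx = 8·1 + ½·-5·1² = 5.5 cm; v ends 3 cm/s.
1–2 s: v starts 3 cm/s; Δx = 3·1 + ½·-9·1² = -1.5 cm; v ends -6 cm/s.
2–3 s: v starts -6 cm/s; Δx = -6·1 + ½·2·1² = -5 cm; v ends -4 cm/s.
3–4 s: v starts -4 cm/s; Δx = -4·1 + ½·-12·1² = -10 cm; v ends -16 cm/s.
x(4) = -3 + Σ Δx = -14 cm.

-14 cm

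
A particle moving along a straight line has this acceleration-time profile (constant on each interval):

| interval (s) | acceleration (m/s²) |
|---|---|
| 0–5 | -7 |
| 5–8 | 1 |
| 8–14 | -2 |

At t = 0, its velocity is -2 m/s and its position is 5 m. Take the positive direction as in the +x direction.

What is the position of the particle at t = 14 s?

-439 m

On each constant-a segment, Δv = aΔt and Δx = v₀Δt + ½aΔt²; chain segment to segment.
0–5 s: v starts -2 m/s; Δx = -2·5 + ½·-7·5² = -97.5 m; v ends -37 m/s.
5–8 s: v starts -37 m/s; Δx = -37·3 + ½·1·3² = -106.5 m; v ends -34 m/s.
8–14 s: v starts -34 m/s; Δx = -34·6 + ½·-2·6² = -240 m; v ends -46 m/s.
x(14) = 5 + Σ Δx = -439 m.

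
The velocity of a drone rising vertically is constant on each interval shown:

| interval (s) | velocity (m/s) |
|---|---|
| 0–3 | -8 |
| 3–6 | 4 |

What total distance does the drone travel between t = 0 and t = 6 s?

Total distance travelled is ∫|v| dt — sum the magnitudes of each area piece.
0–3 s: |-8| × 3 = 24 m
3–6 s: |4| × 3 = 12 m
Total distance = 36 m

36 m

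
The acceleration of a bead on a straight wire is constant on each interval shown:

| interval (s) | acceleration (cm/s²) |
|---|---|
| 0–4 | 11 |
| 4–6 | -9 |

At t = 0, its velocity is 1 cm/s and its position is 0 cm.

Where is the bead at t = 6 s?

164 cm

On each constant-a segment, Δv = aΔt and Δx = v₀Δt + ½aΔt²; chain segment to segment.
0–4 s: v starts 1 cm/s; Δx = 1·4 + ½·11·4² = 92 cm; v ends 45 cm/s.
4–6 s: v starts 45 cm/s; Δx = 45·2 + ½·-9·2² = 72 cm; v ends 27 cm/s.
x(6) = 0 + Σ Δx = 164 cm.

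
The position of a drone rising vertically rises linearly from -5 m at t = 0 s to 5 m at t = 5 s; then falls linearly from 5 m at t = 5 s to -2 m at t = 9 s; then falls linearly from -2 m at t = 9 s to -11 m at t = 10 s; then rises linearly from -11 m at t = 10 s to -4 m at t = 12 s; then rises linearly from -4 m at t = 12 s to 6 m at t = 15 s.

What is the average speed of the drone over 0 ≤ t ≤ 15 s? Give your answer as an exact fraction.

Average speed = (total path length)/(elapsed time); on a piecewise-linear x-t graph the path length is Σ|Δx|.
0–5 s: |Δx| = |5 − -5| = 10 m
5–9 s: |Δx| = |-2 − 5| = 7 m
9–10 s: |Δx| = |-11 − -2| = 9 m
10–12 s: |Δx| = |-4 − -11| = 7 m
12–15 s: |Δx| = |6 − -4| = 10 m
Total path = 43 m; average speed = 43/15 = 43/15 m/s.

43/15 m/s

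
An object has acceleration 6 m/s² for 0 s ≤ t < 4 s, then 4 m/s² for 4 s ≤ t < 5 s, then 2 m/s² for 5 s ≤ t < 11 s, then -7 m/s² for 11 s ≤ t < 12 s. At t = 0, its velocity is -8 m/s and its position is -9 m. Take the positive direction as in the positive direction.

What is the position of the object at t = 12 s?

On each constant-a segment, Δv = aΔt and Δx = v₀Δt + ½aΔt²; chain segment to segment.
0–4 s: v starts -8 m/s; Δx = -8·4 + ½·6·4² = 16 m; v ends 16 m/s.
4–5 s: v starts 16 m/s; Δx = 16·1 + ½·4·1² = 18 m; v ends 20 m/s.
5–11 s: v starts 20 m/s; Δx = 20·6 + ½·2·6² = 156 m; v ends 32 m/s.
11–12 s: v starts 32 m/s; Δx = 32·1 + ½·-7·1² = 28.5 m; v ends 25 m/s.
x(12) = -9 + Σ Δx = 209.5 m.

209.5 m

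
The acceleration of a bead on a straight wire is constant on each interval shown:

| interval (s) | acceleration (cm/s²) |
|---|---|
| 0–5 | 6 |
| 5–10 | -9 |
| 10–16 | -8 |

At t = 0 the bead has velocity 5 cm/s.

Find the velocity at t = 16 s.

Δv equals the area under the a-t graph; then v = v₀ + Δv.
0–5 s: 6 × 5 = 30 cm/s
5–10 s: -9 × 5 = -45 cm/s
10–16 s: -8 × 6 = -48 cm/s
Δv = -63 cm/s, so v(16) = 5 + (-63) = -58 cm/s.

-58 cm/s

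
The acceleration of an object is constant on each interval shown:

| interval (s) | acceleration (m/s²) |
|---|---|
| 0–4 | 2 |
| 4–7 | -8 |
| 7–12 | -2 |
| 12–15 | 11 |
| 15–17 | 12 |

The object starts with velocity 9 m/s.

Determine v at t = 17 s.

40 m/s

Δv equals the area under the a-t graph; then v = v₀ + Δv.
0–4 s: 2 × 4 = 8 m/s
4–7 s: -8 × 3 = -24 m/s
7–12 s: -2 × 5 = -10 m/s
12–15 s: 11 × 3 = 33 m/s
15–17 s: 12 × 2 = 24 m/s
Δv = 31 m/s, so v(17) = 9 + (31) = 40 m/s.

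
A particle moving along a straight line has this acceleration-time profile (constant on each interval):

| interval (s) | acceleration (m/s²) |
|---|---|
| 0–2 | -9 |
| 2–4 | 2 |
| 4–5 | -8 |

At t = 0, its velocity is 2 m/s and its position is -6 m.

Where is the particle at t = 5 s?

On each constant-a segment, Δv = aΔt and Δx = v₀Δt + ½aΔt²; chain segment to segment.
0–2 s: v starts 2 m/s; Δx = 2·2 + ½·-9·2² = -14 m; v ends -16 m/s.
2–4 s: v starts -16 m/s; Δx = -16·2 + ½·2·2² = -28 m; v ends -12 m/s.
4–5 s: v starts -12 m/s; Δx = -12·1 + ½·-8·1² = -16 m; v ends -20 m/s.
x(5) = -6 + Σ Δx = -64 m.

-64 m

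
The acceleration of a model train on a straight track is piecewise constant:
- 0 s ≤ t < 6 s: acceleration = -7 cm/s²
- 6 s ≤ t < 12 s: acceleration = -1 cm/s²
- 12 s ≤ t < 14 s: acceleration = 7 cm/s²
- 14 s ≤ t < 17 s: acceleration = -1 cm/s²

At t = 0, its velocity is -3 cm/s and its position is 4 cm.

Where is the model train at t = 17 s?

-631.5 cm

On each constant-a segment, Δv = aΔt and Δx = v₀Δt + ½aΔt²; chain segment to segment.
0–6 s: v starts -3 cm/s; Δx = -3·6 + ½·-7·6² = -144 cm; v ends -45 cm/s.
6–12 s: v starts -45 cm/s; Δx = -45·6 + ½·-1·6² = -288 cm; v ends -51 cm/s.
12–14 s: v starts -51 cm/s; Δx = -51·2 + ½·7·2² = -88 cm; v ends -37 cm/s.
14–17 s: v starts -37 cm/s; Δx = -37·3 + ½·-1·3² = -115.5 cm; v ends -40 cm/s.
x(17) = 4 + Σ Δx = -631.5 cm.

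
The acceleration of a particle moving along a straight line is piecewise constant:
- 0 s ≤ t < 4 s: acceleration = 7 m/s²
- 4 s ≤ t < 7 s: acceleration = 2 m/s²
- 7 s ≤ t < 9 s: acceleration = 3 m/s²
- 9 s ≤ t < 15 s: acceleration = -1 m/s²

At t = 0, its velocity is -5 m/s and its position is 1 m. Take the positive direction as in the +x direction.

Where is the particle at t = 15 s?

371 m

On each constant-a segment, Δv = aΔt and Δx = v₀Δt + ½aΔt²; chain segment to segment.
0–4 s: v starts -5 m/s; Δx = -5·4 + ½·7·4² = 36 m; v ends 23 m/s.
4–7 s: v starts 23 m/s; Δx = 23·3 + ½·2·3² = 78 m; v ends 29 m/s.
7–9 s: v starts 29 m/s; Δx = 29·2 + ½·3·2² = 64 m; v ends 35 m/s.
9–15 s: v starts 35 m/s; Δx = 35·6 + ½·-1·6² = 192 m; v ends 29 m/s.
x(15) = 1 + Σ Δx = 371 m.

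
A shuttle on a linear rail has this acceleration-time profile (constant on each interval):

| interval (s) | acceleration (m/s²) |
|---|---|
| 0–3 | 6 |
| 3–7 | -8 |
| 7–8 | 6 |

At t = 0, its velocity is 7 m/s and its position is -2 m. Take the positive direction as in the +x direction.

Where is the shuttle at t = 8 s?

78 m

On each constant-a segment, Δv = aΔt and Δx = v₀Δt + ½aΔt²; chain segment to segment.
0–3 s: v starts 7 m/s; Δx = 7·3 + ½·6·3² = 48 m; v ends 25 m/s.
3–7 s: v starts 25 m/s; Δx = 25·4 + ½·-8·4² = 36 m; v ends -7 m/s.
7–8 s: v starts -7 m/s; Δx = -7·1 + ½·6·1² = -4 m; v ends -1 m/s.
x(8) = -2 + Σ Δx = 78 m.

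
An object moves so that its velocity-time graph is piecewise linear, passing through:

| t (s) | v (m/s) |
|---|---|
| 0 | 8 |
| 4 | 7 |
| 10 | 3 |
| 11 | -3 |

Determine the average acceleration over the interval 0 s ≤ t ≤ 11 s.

-1 m/s²

Average acceleration = Δv/Δt = (-3 − 8)/(11 − 0) = -1 m/s².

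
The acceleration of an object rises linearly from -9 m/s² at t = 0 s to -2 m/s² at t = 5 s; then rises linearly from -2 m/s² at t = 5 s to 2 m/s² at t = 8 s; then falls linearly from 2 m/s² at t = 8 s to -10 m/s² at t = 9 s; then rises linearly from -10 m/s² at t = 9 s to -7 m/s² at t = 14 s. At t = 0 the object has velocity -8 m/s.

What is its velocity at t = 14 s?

Δv equals the area under the a-t graph; then v = v₀ + Δv.
0–5 s: ½(-9 + -2)(5) = -27.5 m/s
5–8 s: ½(-2 + 2)(3) = 0 m/s
8–9 s: ½(2 + -10)(1) = -4 m/s
9–14 s: ½(-10 + -7)(5) = -42.5 m/s
Δv = -74 m/s, so v(14) = -8 + (-74) = -82 m/s.

-82 m/s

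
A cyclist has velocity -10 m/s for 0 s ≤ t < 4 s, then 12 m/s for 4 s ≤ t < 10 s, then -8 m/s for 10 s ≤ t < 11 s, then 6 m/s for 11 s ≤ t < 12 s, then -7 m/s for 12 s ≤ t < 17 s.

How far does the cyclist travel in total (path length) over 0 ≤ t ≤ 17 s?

161 m

Total distance travelled is ∫|v| dt — sum the magnitudes of each area piece.
0–4 s: |-10| × 4 = 40 m
4–10 s: |12| × 6 = 72 m
10–11 s: |-8| × 1 = 8 m
11–12 s: |6| × 1 = 6 m
12–17 s: |-7| × 5 = 35 m
Total distance = 161 m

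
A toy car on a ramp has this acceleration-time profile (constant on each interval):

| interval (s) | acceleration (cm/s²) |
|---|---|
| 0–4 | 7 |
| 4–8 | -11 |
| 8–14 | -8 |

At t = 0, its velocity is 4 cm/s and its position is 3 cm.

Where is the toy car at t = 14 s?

-101 cm

On each constant-a segment, Δv = aΔt and Δx = v₀Δt + ½aΔt²; chain segment to segment.
0–4 s: v starts 4 cm/s; Δx = 4·4 + ½·7·4² = 72 cm; v ends 32 cm/s.
4–8 s: v starts 32 cm/s; Δx = 32·4 + ½·-11·4² = 40 cm; v ends -12 cm/s.
8–14 s: v starts -12 cm/s; Δx = -12·6 + ½·-8·6² = -216 cm; v ends -60 cm/s.
x(14) = 3 + Σ Δx = -101 cm.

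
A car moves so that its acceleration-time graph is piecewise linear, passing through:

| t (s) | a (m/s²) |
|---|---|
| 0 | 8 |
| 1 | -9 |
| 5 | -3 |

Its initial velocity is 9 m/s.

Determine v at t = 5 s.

-15.5 m/s

Δv equals the area under the a-t graph; then v = v₀ + Δv.
0–1 s: ½(8 + -9)(1) = -0.5 m/s
1–5 s: ½(-9 + -3)(4) = -24 m/s
Δv = -24.5 m/s, so v(5) = 9 + (-24.5) = -15.5 m/s.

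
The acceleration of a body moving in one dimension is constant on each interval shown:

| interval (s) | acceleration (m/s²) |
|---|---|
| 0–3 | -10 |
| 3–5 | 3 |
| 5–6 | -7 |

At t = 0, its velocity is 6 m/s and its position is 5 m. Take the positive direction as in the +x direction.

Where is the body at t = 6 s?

-85.5 m

On each constant-a segment, Δv = aΔt and Δx = v₀Δt + ½aΔt²; chain segment to segment.
0–3 s: v starts 6 m/s; Δx = 6·3 + ½·-10·3² = -27 m; v ends -24 m/s.
3–5 s: v starts -24 m/s; Δx = -24·2 + ½·3·2² = -42 m; v ends -18 m/s.
5–6 s: v starts -18 m/s; Δx = -18·1 + ½·-7·1² = -21.5 m; v ends -25 m/s.
x(6) = 5 + Σ Δx = -85.5 m.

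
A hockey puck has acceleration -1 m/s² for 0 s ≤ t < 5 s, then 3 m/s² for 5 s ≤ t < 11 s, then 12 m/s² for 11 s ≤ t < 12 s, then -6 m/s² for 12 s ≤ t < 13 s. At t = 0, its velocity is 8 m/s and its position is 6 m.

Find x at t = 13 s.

On each constant-a segment, Δv = aΔt and Δx = v₀Δt + ½aΔt²; chain segment to segment.
0–5 s: v starts 8 m/s; Δx = 8·5 + ½·-1·5² = 27.5 m; v ends 3 m/s.
5–11 s: v starts 3 m/s; Δx = 3·6 + ½·3·6² = 72 m; v ends 21 m/s.
11–12 s: v starts 21 m/s; Δx = 21·1 + ½·12·1² = 27 m; v ends 33 m/s.
12–13 s: v starts 33 m/s; Δx = 33·1 + ½·-6·1² = 30 m; v ends 27 m/s.
x(13) = 6 + Σ Δx = 162.5 m.

162.5 m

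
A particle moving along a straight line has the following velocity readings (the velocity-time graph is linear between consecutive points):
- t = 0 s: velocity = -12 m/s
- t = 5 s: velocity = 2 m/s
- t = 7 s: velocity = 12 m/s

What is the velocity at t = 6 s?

7 m/s

On 5–7 s the graph is linear from 2 to 12 m/s: v(6) = 2 + (12 − 2)·(6 − 5)/(7 − 5) = 7 m/s.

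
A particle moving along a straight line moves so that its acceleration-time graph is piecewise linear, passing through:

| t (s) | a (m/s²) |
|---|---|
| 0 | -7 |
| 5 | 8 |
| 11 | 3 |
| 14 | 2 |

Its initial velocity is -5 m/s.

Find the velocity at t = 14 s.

38 m/s

Δv equals the area under the a-t graph; then v = v₀ + Δv.
0–5 s: ½(-7 + 8)(5) = 2.5 m/s
5–11 s: ½(8 + 3)(6) = 33 m/s
11–14 s: ½(3 + 2)(3) = 7.5 m/s
Δv = 43 m/s, so v(14) = -5 + (43) = 38 m/s.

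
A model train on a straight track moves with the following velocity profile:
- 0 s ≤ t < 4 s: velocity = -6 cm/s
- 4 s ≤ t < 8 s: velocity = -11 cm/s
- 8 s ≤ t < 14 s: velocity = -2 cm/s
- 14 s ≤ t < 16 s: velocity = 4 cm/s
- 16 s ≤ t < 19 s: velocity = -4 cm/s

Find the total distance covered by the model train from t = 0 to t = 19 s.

Total distance travelled is ∫|v| dt — sum the magnitudes of each area piece.
0–4 s: |-6| × 4 = 24 cm
4–8 s: |-11| × 4 = 44 cm
8–14 s: |-2| × 6 = 12 cm
14–16 s: |4| × 2 = 8 cm
16–19 s: |-4| × 3 = 12 cm
Total distance = 100 cm

100 cm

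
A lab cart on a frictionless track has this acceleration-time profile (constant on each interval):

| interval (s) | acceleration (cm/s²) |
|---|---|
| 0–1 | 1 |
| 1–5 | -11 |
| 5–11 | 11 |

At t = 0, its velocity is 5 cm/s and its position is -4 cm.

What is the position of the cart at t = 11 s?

On each constant-a segment, Δv = aΔt and Δx = v₀Δt + ½aΔt²; chain segment to segment.
0–1 s: v starts 5 cm/s; Δx = 5·1 + ½·1·1² = 5.5 cm; v ends 6 cm/s.
1–5 s: v starts 6 cm/s; Δx = 6·4 + ½·-11·4² = -64 cm; v ends -38 cm/s.
5–11 s: v starts -38 cm/s; Δx = -38·6 + ½·11·6² = -30 cm; v ends 28 cm/s.
x(11) = -4 + Σ Δx = -92.5 cm.

-92.5 cm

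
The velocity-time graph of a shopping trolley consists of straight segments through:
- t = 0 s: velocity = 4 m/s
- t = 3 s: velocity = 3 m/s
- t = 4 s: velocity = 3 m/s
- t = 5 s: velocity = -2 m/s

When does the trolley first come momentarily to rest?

t = 4.6 s

v changes sign on 4–5 s (from 3 to -2); the graph is linear there, so v = 0 at t = 4 + (-3)·(5 − 4)/(-2 − 3) = 4.6 s.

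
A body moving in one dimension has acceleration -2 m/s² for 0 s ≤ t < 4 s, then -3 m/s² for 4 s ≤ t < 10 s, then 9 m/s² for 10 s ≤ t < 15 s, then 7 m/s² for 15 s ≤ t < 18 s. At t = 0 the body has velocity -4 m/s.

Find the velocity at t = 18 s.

36 m/s

Δv equals the area under the a-t graph; then v = v₀ + Δv.
0–4 s: -2 × 4 = -8 m/s
4–10 s: -3 × 6 = -18 m/s
10–15 s: 9 × 5 = 45 m/s
15–18 s: 7 × 3 = 21 m/s
Δv = 40 m/s, so v(18) = -4 + (40) = 36 m/s.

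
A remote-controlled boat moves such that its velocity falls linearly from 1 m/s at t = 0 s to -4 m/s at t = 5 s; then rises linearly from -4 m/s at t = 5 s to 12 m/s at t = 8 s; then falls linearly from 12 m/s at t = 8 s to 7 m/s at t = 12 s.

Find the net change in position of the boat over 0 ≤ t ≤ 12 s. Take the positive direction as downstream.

Net displacement equals the area under the velocity-time graph (areas below the axis count negative).
0–5 s: ½(1 + -4)(5) = -7.5 m
5–8 s: ½(-4 + 12)(3) = 12 m
8–12 s: ½(12 + 7)(4) = 38 m
Net displacement = 42.5 m

42.5 m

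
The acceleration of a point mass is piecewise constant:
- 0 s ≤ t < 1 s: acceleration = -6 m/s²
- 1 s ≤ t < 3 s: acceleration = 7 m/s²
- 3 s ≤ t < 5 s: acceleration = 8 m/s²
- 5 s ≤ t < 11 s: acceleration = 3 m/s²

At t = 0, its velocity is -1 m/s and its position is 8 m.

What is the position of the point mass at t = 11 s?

226 m

On each constant-a segment, Δv = aΔt and Δx = v₀Δt + ½aΔt²; chain segment to segment.
0–1 s: v starts -1 m/s; Δx = -1·1 + ½·-6·1² = -4 m; v ends -7 m/s.
1–3 s: v starts -7 m/s; Δx = -7·2 + ½·7·2² = 0 m; v ends 7 m/s.
3–5 s: v starts 7 m/s; Δx = 7·2 + ½·8·2² = 30 m; v ends 23 m/s.
5–11 s: v starts 23 m/s; Δx = 23·6 + ½·3·6² = 192 m; v ends 41 m/s.
x(11) = 8 + Σ Δx = 226 m.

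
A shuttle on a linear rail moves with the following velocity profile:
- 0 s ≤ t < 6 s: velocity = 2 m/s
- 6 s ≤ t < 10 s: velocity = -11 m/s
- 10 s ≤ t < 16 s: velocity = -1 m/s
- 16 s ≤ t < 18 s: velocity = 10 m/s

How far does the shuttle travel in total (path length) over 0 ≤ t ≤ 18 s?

82 m

Distance (not displacement) is the total path length: add the absolute areas under v-t.
0–6 s: |2| × 6 = 12 m
6–10 s: |-11| × 4 = 44 m
10–16 s: |-1| × 6 = 6 m
16–18 s: |10| × 2 = 20 m
Total distance = 82 m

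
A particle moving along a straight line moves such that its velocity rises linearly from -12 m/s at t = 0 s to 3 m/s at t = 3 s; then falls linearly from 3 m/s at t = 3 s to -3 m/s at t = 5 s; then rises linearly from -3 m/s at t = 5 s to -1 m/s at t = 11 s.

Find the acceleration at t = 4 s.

Acceleration is the slope of the v-t graph on 3–5 s: (-3 − 3)/(5 − 3) = -3 m/s².

-3 m/s²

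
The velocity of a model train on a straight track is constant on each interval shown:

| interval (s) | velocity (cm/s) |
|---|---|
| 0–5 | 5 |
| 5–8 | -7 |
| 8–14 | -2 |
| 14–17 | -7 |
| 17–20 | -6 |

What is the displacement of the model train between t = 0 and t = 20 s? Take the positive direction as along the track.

-47 cm

Net displacement equals the area under the velocity-time graph (areas below the axis count negative).
0–5 s: 5 × 5 = 25 cm
5–8 s: -7 × 3 = -21 cm
8–14 s: -2 × 6 = -12 cm
14–17 s: -7 × 3 = -21 cm
17–20 s: -6 × 3 = -18 cm
Net displacement = -47 cm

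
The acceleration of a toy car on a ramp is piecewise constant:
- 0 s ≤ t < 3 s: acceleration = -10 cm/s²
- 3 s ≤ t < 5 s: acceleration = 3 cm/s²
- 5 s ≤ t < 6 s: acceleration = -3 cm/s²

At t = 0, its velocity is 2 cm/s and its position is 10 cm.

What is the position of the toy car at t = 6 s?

On each constant-a segment, Δv = aΔt and Δx = v₀Δt + ½aΔt²; chain segment to segment.
0–3 s: v starts 2 cm/s; Δx = 2·3 + ½·-10·3² = -39 cm; v ends -28 cm/s.
3–5 s: v starts -28 cm/s; Δx = -28·2 + ½·3·2² = -50 cm; v ends -22 cm/s.
5–6 s: v starts -22 cm/s; Δx = -22·1 + ½·-3·1² = -23.5 cm; v ends -25 cm/s.
x(6) = 10 + Σ Δx = -102.5 cm.

-102.5 cm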